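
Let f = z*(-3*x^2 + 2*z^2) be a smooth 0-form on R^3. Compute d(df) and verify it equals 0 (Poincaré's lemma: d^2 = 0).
d(df) = 0

Step 1: df = sum_i (∂f/∂x_i) dx_i = (-6*x*z) dx + (0) dy + (-3*x^2 + 6*z^2) dz.
Step 2: Apply d again. Using the 1-form formula, the coefficient of dx ∧ dy in d(df) is ∂^2 f/∂x ∂y - ∂^2 f/∂y ∂x = (0) - (0) = 0 (equality of mixed partials for smooth f).
Similarly for dx ∧ dz and dy ∧ dz — all coefficients vanish. So d(df) = 0.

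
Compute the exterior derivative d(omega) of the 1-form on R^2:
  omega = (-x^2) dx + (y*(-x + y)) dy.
d(omega) = (-y) dx ∧ dy

For a 1-form omega = sum_i f_i dx_i, the exterior derivative is
  d(omega) = sum_{i < j} (∂f_j/∂x_i - ∂f_i/∂x_j) dx_i ∧ dx_j.
  coefficient of dx ∧ dy: ∂f_2/∂x - ∂f_1/∂y = ∂(y*(-x + y))/∂x - ∂(-x^2)/∂y = -y
Assembling: d(omega) = (-y) dx ∧ dy.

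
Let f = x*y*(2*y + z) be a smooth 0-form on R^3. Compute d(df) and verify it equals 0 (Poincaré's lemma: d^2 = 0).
d(df) = 0

Step 1: df = sum_i (∂f/∂x_i) dx_i = (y*(2*y + z)) dx + (x*(4*y + z)) dy + (x*y) dz.
Step 2: Apply d again. Using the 1-form formula, the coefficient of dx ∧ dy in d(df) is ∂^2 f/∂x ∂y - ∂^2 f/∂y ∂x = (4*y + z) - (4*y + z) = 0 (equality of mixed partials for smooth f).
Similarly for dx ∧ dz and dy ∧ dz — all coefficients vanish. So d(df) = 0.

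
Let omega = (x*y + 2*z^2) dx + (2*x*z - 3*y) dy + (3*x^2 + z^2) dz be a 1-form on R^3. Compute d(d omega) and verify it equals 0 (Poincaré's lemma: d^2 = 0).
d(d omega) = 0

Step 1: d omega = sum_{i<j} (∂f_j/∂x_i - ∂f_i/∂x_j) dx_i ∧ dx_j:
  coeff of dx ∧ dy: -x + 2*z
  coeff of dx ∧ dz: 6*x - 4*z
  coeff of dy ∧ dz: -2*x
Step 2: Apply d again to each 2-form coefficient. The only possible 3-form in R^3 is dx ∧ dy ∧ dz, with coefficient
  ∂(coeff of dy∧dz)/∂x - ∂(coeff of dx∧dz)/∂y + ∂(coeff of dx∧dy)/∂z
  = ∂/∂x (-2*x) - ∂/∂y (6*x - 4*z) + ∂/∂z (-x + 2*z).
Each of these terms simplifies to sums of mixed partials that cancel in pairs. The result is 0 (by equality of mixed partials for smooth functions — Schwarz / Clairaut).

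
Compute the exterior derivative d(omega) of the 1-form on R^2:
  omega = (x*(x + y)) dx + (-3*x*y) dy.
d(omega) = (-x - 3*y) dx ∧ dy

For a 1-form omega = sum_i f_i dx_i, the exterior derivative is
  d(omega) = sum_{i < j} (∂f_j/∂x_i - ∂f_i/∂x_j) dx_i ∧ dx_j.
  coefficient of dx ∧ dy: ∂f_2/∂x - ∂f_1/∂y = ∂(-3*x*y)/∂x - ∂(x*(x + y))/∂y = -x - 3*y
Assembling: d(omega) = (-x - 3*y) dx ∧ dy.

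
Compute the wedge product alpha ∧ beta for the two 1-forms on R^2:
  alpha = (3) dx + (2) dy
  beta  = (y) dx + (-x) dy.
alpha ∧ beta = (-3*x - 2*y) dx ∧ dy

Distribute the wedge, using dx_i ∧ dx_j = -dx_j ∧ dx_i and dx_i ∧ dx_i = 0. For each pair (i, j) with i < j, the coefficient of dx_i ∧ dx_j in alpha ∧ beta is (alpha_i * beta_j - alpha_j * beta_i). Collecting: alpha ∧ beta = (-3*x - 2*y) dx ∧ dy.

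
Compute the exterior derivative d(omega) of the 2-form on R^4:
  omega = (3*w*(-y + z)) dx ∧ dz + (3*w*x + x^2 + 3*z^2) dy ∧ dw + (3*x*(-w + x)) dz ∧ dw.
d(omega) = (3*w) dx ∧ dy ∧ dz + (-3*w + 6*x - 3*y + 3*z) dx ∧ dz ∧ dw + (3*w + 2*x) dx ∧ dy ∧ dw + (-6*z) dy ∧ dz ∧ dw

For a 2-form omega = sum_{i<j} g_{ij} dx_i ∧ dx_j, the exterior derivative is
  d(omega) = sum_{i<j} d(g_{ij}) ∧ dx_i ∧ dx_j = sum_{i<j, k} (∂g_{ij}/∂x_k) dx_k ∧ dx_i ∧ dx_j.
Expand each term, using dx_k ∧ dx_i ∧ dx_j = sgn(permutation) dx_{(a)} ∧ dx_{(b)} ∧ dx_{(c)} with (a < b < c) sorted:
  d(3*w*(-y + z)) includes (∂/∂y)(3*w*(-y + z)) dy = (-3*w) dy, which multiplied by dx ∧ dz gives (3*w) dx ∧ dy ∧ dz
  d(3*w*(-y + z)) includes (∂/∂w)(3*w*(-y + z)) dw = (-3*y + 3*z) dw, which multiplied by dx ∧ dz gives (-3*y + 3*z) dx ∧ dz ∧ dw
  d(3*w*x + x^2 + 3*z^2) includes (∂/∂x)(3*w*x + x^2 + 3*z^2) dx = (3*w + 2*x) dx, which multiplied by dy ∧ dw gives (3*w + 2*x) dx ∧ dy ∧ dw
  d(3*w*x + x^2 + 3*z^2) includes (∂/∂z)(3*w*x + x^2 + 3*z^2) dz = (6*z) dz, which multiplied by dy ∧ dw gives (-6*z) dy ∧ dz ∧ dw
  d(3*x*(-w + x)) includes (∂/∂x)(3*x*(-w + x)) dx = (-3*w + 6*x) dx, which multiplied by dz ∧ dw gives (-3*w + 6*x) dx ∧ dz ∧ dw
Collecting like 3-forms: d(omega) = (3*w) dx ∧ dy ∧ dz + (-3*w + 6*x - 3*y + 3*z) dx ∧ dz ∧ dw + (3*w + 2*x) dx ∧ dy ∧ dw + (-6*z) dy ∧ dz ∧ dw.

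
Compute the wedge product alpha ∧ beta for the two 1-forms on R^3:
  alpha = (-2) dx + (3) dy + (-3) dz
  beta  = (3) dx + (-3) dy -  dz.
alpha ∧ beta = (-3) dx ∧ dy + (11) dx ∧ dz + (-12) dy ∧ dz

Distribute the wedge, using dx_i ∧ dx_j = -dx_j ∧ dx_i and dx_i ∧ dx_i = 0. For each pair (i, j) with i < j, the coefficient of dx_i ∧ dx_j in alpha ∧ beta is (alpha_i * beta_j - alpha_j * beta_i). Collecting: alpha ∧ beta = (-3) dx ∧ dy + (11) dx ∧ dz + (-12) dy ∧ dz.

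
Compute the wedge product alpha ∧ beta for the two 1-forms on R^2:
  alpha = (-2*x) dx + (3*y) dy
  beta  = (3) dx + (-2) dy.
alpha ∧ beta = (4*x - 9*y) dx ∧ dy

Distribute the wedge, using dx_i ∧ dx_j = -dx_j ∧ dx_i and dx_i ∧ dx_i = 0. For each pair (i, j) with i < j, the coefficient of dx_i ∧ dx_j in alpha ∧ beta is (alpha_i * beta_j - alpha_j * beta_i). Collecting: alpha ∧ beta = (4*x - 9*y) dx ∧ dy.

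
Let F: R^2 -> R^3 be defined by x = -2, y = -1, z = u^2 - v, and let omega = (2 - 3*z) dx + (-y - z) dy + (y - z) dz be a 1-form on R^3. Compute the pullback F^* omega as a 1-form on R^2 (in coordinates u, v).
F^* omega = (2*u*(-u^2 + v - 1)) du + (u^2 - v + 1) dv

Using F^*(f dg) = (f ∘ F) d(g ∘ F), substitute each coordinate x_i by F_i(u, v) in f_i, and replace dx_i by d F_i = (∂F_i/∂u) du + (∂F_i/∂v) dv.
  For the x component: f_1(F) = -3*u^2 + 3*v + 2; d F_1 = (0) du + (0) dv
  For the y component: f_2(F) = -u^2 + v + 1; d F_2 = (0) du + (0) dv
  For the z component: f_3(F) = -u^2 + v - 1; d F_3 = (2*u) du + (-1) dv
Combining and collecting du, dv coefficients:
  coeff of du: 2*u*(-u^2 + v - 1)
  coeff of dv: u^2 - v + 1
F^* omega = (2*u*(-u^2 + v - 1)) du + (u^2 - v + 1) dv.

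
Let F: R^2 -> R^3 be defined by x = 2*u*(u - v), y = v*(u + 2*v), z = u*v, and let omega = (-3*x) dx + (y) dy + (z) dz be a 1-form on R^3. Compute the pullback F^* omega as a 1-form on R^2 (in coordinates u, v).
F^* omega = (-24*u^3 + 36*u^2*v - 10*u*v^2 + 2*v^3) du + (12*u^3 - 10*u^2*v + 6*u*v^2 + 8*v^3) dv

Using F^*(f dg) = (f ∘ F) d(g ∘ F), substitute each coordinate x_i by F_i(u, v) in f_i, and replace dx_i by d F_i = (∂F_i/∂u) du + (∂F_i/∂v) dv.
  For the x component: f_1(F) = 6*u*(-u + v); d F_1 = (4*u - 2*v) du + (-2*u) dv
  For the y component: f_2(F) = v*(u + 2*v); d F_2 = (v) du + (u + 4*v) dv
  For the z component: f_3(F) = u*v; d F_3 = (v) du + (u) dv
Combining and collecting du, dv coefficients:
  coeff of du: -24*u^3 + 36*u^2*v - 10*u*v^2 + 2*v^3
  coeff of dv: 12*u^3 - 10*u^2*v + 6*u*v^2 + 8*v^3
F^* omega = (-24*u^3 + 36*u^2*v - 10*u*v^2 + 2*v^3) du + (12*u^3 - 10*u^2*v + 6*u*v^2 + 8*v^3) dv.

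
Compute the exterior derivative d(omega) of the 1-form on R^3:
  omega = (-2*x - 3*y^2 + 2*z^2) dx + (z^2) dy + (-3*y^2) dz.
d(omega) = (6*y) dx ∧ dy + (-4*z) dx ∧ dz + (-6*y - 2*z) dy ∧ dz

For a 1-form omega = sum_i f_i dx_i, the exterior derivative is
  d(omega) = sum_{i < j} (∂f_j/∂x_i - ∂f_i/∂x_j) dx_i ∧ dx_j.
  coefficient of dx ∧ dy: ∂f_2/∂x - ∂f_1/∂y = ∂(z^2)/∂x - ∂(-2*x - 3*y^2 + 2*z^2)/∂y = 6*y
  coefficient of dx ∧ dz: ∂f_3/∂x - ∂f_1/∂z = ∂(-3*y^2)/∂x - ∂(-2*x - 3*y^2 + 2*z^2)/∂z = -4*z
  coefficient of dy ∧ dz: ∂f_3/∂y - ∂f_2/∂z = ∂(-3*y^2)/∂y - ∂(z^2)/∂z = -6*y - 2*z
Assembling: d(omega) = (6*y) dx ∧ dy + (-4*z) dx ∧ dz + (-6*y - 2*z) dy ∧ dz.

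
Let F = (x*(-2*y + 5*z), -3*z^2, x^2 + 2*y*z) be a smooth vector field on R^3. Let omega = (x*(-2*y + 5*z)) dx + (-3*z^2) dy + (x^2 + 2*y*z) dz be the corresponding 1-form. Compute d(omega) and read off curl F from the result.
d(omega) = (8*z) dy ∧ dz + (3*x) dz ∧ dx + (2*x) dx ∧ dy; curl F = (8*z, 3*x, 2*x)

d omega = sum_{i<j} (∂f_j/∂x_i - ∂f_i/∂x_j) dx_i ∧ dx_j. Under the identification (dy ∧ dz, dz ∧ dx, dx ∧ dy) ↔ (e_x, e_y, e_z), the coefficients are exactly the components of curl F. Compute:
  ∂R/∂y - ∂Q/∂z = (2*z) - (-6*z) = 8*z
  ∂P/∂z - ∂R/∂x = (5*x) - (2*x) = 3*x
  ∂Q/∂x - ∂P/∂y = (0) - (-2*x) = 2*x.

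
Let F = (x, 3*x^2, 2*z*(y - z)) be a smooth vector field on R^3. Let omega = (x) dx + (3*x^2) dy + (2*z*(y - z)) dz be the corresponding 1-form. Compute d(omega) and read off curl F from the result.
d(omega) = (2*z) dy ∧ dz + (0) dz ∧ dx + (6*x) dx ∧ dy; curl F = (2*z, 0, 6*x)

d omega = sum_{i<j} (∂f_j/∂x_i - ∂f_i/∂x_j) dx_i ∧ dx_j. Under the identification (dy ∧ dz, dz ∧ dx, dx ∧ dy) ↔ (e_x, e_y, e_z), the coefficients are exactly the components of curl F. Compute:
  ∂R/∂y - ∂Q/∂z = (2*z) - (0) = 2*z
  ∂P/∂z - ∂R/∂x = (0) - (0) = 0
  ∂Q/∂x - ∂P/∂y = (6*x) - (0) = 6*x.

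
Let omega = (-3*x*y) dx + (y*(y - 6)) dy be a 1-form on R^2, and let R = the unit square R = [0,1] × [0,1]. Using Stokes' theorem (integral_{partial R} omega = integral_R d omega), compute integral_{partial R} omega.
integral_(partial R) omega = 3/2

Stokes: integral_partial_R omega = integral_R d omega with d omega = (∂Q/∂x - ∂P/∂y) dx ∧ dy.
  ∂Q/∂x = 0
  ∂P/∂y = -3*x
  integrand = ∂Q/∂x - ∂P/∂y = 3*x.
Integrating over R: integral_0^1 integral_0^1 (3*x) dx dy = 3/2.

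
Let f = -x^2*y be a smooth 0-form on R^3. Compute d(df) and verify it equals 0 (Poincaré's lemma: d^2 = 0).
d(df) = 0

Step 1: df = sum_i (∂f/∂x_i) dx_i = (-2*x*y) dx + (-x^2) dy + (0) dz.
Step 2: Apply d again. Using the 1-form formula, the coefficient of dx ∧ dy in d(df) is ∂^2 f/∂x ∂y - ∂^2 f/∂y ∂x = (-2*x) - (-2*x) = 0 (equality of mixed partials for smooth f).
Similarly for dx ∧ dz and dy ∧ dz — all coefficients vanish. So d(df) = 0.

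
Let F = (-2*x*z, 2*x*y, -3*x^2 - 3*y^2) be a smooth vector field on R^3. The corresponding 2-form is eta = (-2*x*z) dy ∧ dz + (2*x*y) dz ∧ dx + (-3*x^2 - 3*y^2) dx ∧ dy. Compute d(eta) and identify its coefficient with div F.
d(eta) = (2*x - 2*z) dx ∧ dy ∧ dz; div F = 2*x - 2*z

For a 2-form in R^3 of the form above, applying d gives a 3-form with coefficient ∂P/∂x + ∂Q/∂y + ∂R/∂z:
  ∂P/∂x = -2*z
  ∂Q/∂y = 2*x
  ∂R/∂z = 0
Sum = 2*x - 2*z, which is exactly div F.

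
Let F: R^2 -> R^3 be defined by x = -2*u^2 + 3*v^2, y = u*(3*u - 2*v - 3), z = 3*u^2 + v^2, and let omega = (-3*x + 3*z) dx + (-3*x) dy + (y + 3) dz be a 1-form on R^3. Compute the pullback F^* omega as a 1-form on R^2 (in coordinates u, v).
F^* omega = (-6*u^3 - 24*u^2*v - 36*u^2 - 30*u*v^2 + 18*u + 18*v^3 + 27*v^2) du + (-12*u^3 + 96*u^2*v + 14*u*v^2 - 6*u*v - 36*v^3 + 6*v) dv

Using F^*(f dg) = (f ∘ F) d(g ∘ F), substitute each coordinate x_i by F_i(u, v) in f_i, and replace dx_i by d F_i = (∂F_i/∂u) du + (∂F_i/∂v) dv.
  For the x component: f_1(F) = 15*u^2 - 6*v^2; d F_1 = (-4*u) du + (6*v) dv
  For the y component: f_2(F) = 6*u^2 - 9*v^2; d F_2 = (6*u - 2*v - 3) du + (-2*u) dv
  For the z component: f_3(F) = 3*u^2 - 2*u*v - 3*u + 3; d F_3 = (6*u) du + (2*v) dv
Combining and collecting du, dv coefficients:
  coeff of du: -6*u^3 - 24*u^2*v - 36*u^2 - 30*u*v^2 + 18*u + 18*v^3 + 27*v^2
  coeff of dv: -12*u^3 + 96*u^2*v + 14*u*v^2 - 6*u*v - 36*v^3 + 6*v
F^* omega = (-6*u^3 - 24*u^2*v - 36*u^2 - 30*u*v^2 + 18*u + 18*v^3 + 27*v^2) du + (-12*u^3 + 96*u^2*v + 14*u*v^2 - 6*u*v - 36*v^3 + 6*v) dv.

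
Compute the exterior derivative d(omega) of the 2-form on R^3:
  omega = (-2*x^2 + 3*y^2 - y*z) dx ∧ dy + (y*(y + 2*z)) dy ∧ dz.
d(omega) = (-y) dx ∧ dy ∧ dz

For a 2-form omega = sum_{i<j} g_{ij} dx_i ∧ dx_j, the exterior derivative is
  d(omega) = sum_{i<j} d(g_{ij}) ∧ dx_i ∧ dx_j = sum_{i<j, k} (∂g_{ij}/∂x_k) dx_k ∧ dx_i ∧ dx_j.
Expand each term, using dx_k ∧ dx_i ∧ dx_j = sgn(permutation) dx_{(a)} ∧ dx_{(b)} ∧ dx_{(c)} with (a < b < c) sorted:
  d(-2*x^2 + 3*y^2 - y*z) includes (∂/∂z)(-2*x^2 + 3*y^2 - y*z) dz = (-y) dz, which multiplied by dx ∧ dy gives (-y) dx ∧ dy ∧ dz
Collecting like 3-forms: d(omega) = (-y) dx ∧ dy ∧ dz.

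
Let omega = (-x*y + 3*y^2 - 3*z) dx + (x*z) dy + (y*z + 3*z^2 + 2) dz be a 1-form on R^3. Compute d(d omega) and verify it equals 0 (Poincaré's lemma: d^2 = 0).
d(d omega) = 0

Step 1: d omega = sum_{i<j} (∂f_j/∂x_i - ∂f_i/∂x_j) dx_i ∧ dx_j:
  coeff of dx ∧ dy: x - 6*y + z
  coeff of dx ∧ dz: 3
  coeff of dy ∧ dz: -x + z
Step 2: Apply d again to each 2-form coefficient. The only possible 3-form in R^3 is dx ∧ dy ∧ dz, with coefficient
  ∂(coeff of dy∧dz)/∂x - ∂(coeff of dx∧dz)/∂y + ∂(coeff of dx∧dy)/∂z
  = ∂/∂x (-x + z) - ∂/∂y (3) + ∂/∂z (x - 6*y + z).
Each of these terms simplifies to sums of mixed partials that cancel in pairs. The result is 0 (by equality of mixed partials for smooth functions — Schwarz / Clairaut).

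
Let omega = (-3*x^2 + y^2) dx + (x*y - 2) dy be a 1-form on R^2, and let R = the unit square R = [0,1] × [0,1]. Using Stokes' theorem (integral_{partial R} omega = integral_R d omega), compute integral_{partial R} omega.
integral_(partial R) omega = -1/2

Stokes: integral_partial_R omega = integral_R d omega with d omega = (∂Q/∂x - ∂P/∂y) dx ∧ dy.
  ∂Q/∂x = y
  ∂P/∂y = 2*y
  integrand = ∂Q/∂x - ∂P/∂y = -y.
Integrating over R: integral_0^1 integral_0^1 (-y) dx dy = -1/2.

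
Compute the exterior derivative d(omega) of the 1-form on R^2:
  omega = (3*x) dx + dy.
d(omega) = 0

For a 1-form omega = sum_i f_i dx_i, the exterior derivative is
  d(omega) = sum_{i < j} (∂f_j/∂x_i - ∂f_i/∂x_j) dx_i ∧ dx_j.

Assembling: d(omega) = 0.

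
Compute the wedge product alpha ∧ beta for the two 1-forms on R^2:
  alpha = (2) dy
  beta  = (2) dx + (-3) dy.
alpha ∧ beta = (-4) dx ∧ dy

Distribute the wedge, using dx_i ∧ dx_j = -dx_j ∧ dx_i and dx_i ∧ dx_i = 0. For each pair (i, j) with i < j, the coefficient of dx_i ∧ dx_j in alpha ∧ beta is (alpha_i * beta_j - alpha_j * beta_i). Collecting: alpha ∧ beta = (-4) dx ∧ dy.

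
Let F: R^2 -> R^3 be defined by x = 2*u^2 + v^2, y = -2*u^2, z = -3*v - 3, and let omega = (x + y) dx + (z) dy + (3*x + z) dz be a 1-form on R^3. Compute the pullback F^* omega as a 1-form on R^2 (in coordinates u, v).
F^* omega = (4*u*(v^2 + 3*v + 3)) du + (-18*u^2 + 2*v^3 - 9*v^2 + 9*v + 9) dv

Using F^*(f dg) = (f ∘ F) d(g ∘ F), substitute each coordinate x_i by F_i(u, v) in f_i, and replace dx_i by d F_i = (∂F_i/∂u) du + (∂F_i/∂v) dv.
  For the x component: f_1(F) = v^2; d F_1 = (4*u) du + (2*v) dv
  For the y component: f_2(F) = -3*v - 3; d F_2 = (-4*u) du + (0) dv
  For the z component: f_3(F) = 6*u^2 + 3*v^2 - 3*v - 3; d F_3 = (0) du + (-3) dv
Combining and collecting du, dv coefficients:
  coeff of du: 4*u*(v^2 + 3*v + 3)
  coeff of dv: -18*u^2 + 2*v^3 - 9*v^2 + 9*v + 9
F^* omega = (4*u*(v^2 + 3*v + 3)) du + (-18*u^2 + 2*v^3 - 9*v^2 + 9*v + 9) dv.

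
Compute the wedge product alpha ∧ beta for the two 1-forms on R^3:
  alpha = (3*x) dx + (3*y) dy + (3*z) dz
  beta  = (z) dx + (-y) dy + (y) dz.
alpha ∧ beta = (-3*y*(x + z)) dx ∧ dy + (3*x*y - 3*z^2) dx ∧ dz + (3*y*(y + z)) dy ∧ dz

Distribute the wedge, using dx_i ∧ dx_j = -dx_j ∧ dx_i and dx_i ∧ dx_i = 0. For each pair (i, j) with i < j, the coefficient of dx_i ∧ dx_j in alpha ∧ beta is (alpha_i * beta_j - alpha_j * beta_i). Collecting: alpha ∧ beta = (-3*y*(x + z)) dx ∧ dy + (3*x*y - 3*z^2) dx ∧ dz + (3*y*(y + z)) dy ∧ dz.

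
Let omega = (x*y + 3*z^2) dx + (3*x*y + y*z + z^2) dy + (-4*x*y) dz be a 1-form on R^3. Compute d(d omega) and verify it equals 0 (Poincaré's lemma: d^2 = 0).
d(d omega) = 0

Step 1: d omega = sum_{i<j} (∂f_j/∂x_i - ∂f_i/∂x_j) dx_i ∧ dx_j:
  coeff of dx ∧ dy: -x + 3*y
  coeff of dx ∧ dz: -4*y - 6*z
  coeff of dy ∧ dz: -4*x - y - 2*z
Step 2: Apply d again to each 2-form coefficient. The only possible 3-form in R^3 is dx ∧ dy ∧ dz, with coefficient
  ∂(coeff of dy∧dz)/∂x - ∂(coeff of dx∧dz)/∂y + ∂(coeff of dx∧dy)/∂z
  = ∂/∂x (-4*x - y - 2*z) - ∂/∂y (-4*y - 6*z) + ∂/∂z (-x + 3*y).
Each of these terms simplifies to sums of mixed partials that cancel in pairs. The result is 0 (by equality of mixed partials for smooth functions — Schwarz / Clairaut).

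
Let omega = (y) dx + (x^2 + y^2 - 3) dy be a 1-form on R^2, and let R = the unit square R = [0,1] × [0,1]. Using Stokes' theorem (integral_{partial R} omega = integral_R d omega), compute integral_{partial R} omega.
integral_(partial R) omega = 0

Stokes: integral_partial_R omega = integral_R d omega with d omega = (∂Q/∂x - ∂P/∂y) dx ∧ dy.
  ∂Q/∂x = 2*x
  ∂P/∂y = 1
  integrand = ∂Q/∂x - ∂P/∂y = 2*x - 1.
Integrating over R: integral_0^1 integral_0^1 (2*x - 1) dx dy = 0.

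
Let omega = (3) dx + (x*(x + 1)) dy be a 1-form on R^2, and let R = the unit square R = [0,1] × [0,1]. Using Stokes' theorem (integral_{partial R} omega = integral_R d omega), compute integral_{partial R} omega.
integral_(partial R) omega = 2

Stokes: integral_partial_R omega = integral_R d omega with d omega = (∂Q/∂x - ∂P/∂y) dx ∧ dy.
  ∂Q/∂x = 2*x + 1
  ∂P/∂y = 0
  integrand = ∂Q/∂x - ∂P/∂y = 2*x + 1.
Integrating over R: integral_0^1 integral_0^1 (2*x + 1) dx dy = 2.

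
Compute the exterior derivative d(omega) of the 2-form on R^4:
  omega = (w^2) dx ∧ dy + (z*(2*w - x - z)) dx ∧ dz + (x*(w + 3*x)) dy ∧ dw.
d(omega) = (3*w + 6*x) dx ∧ dy ∧ dw + (2*z) dx ∧ dz ∧ dw

For a 2-form omega = sum_{i<j} g_{ij} dx_i ∧ dx_j, the exterior derivative is
  d(omega) = sum_{i<j} d(g_{ij}) ∧ dx_i ∧ dx_j = sum_{i<j, k} (∂g_{ij}/∂x_k) dx_k ∧ dx_i ∧ dx_j.
Expand each term, using dx_k ∧ dx_i ∧ dx_j = sgn(permutation) dx_{(a)} ∧ dx_{(b)} ∧ dx_{(c)} with (a < b < c) sorted:
  d(w^2) includes (∂/∂w)(w^2) dw = (2*w) dw, which multiplied by dx ∧ dy gives (2*w) dx ∧ dy ∧ dw
  d(z*(2*w - x - z)) includes (∂/∂w)(z*(2*w - x - z)) dw = (2*z) dw, which multiplied by dx ∧ dz gives (2*z) dx ∧ dz ∧ dw
  d(x*(w + 3*x)) includes (∂/∂x)(x*(w + 3*x)) dx = (w + 6*x) dx, which multiplied by dy ∧ dw gives (w + 6*x) dx ∧ dy ∧ dw
Collecting like 3-forms: d(omega) = (3*w + 6*x) dx ∧ dy ∧ dw + (2*z) dx ∧ dz ∧ dw.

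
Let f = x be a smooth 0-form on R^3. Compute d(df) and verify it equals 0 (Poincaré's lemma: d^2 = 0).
d(df) = 0

Step 1: df = sum_i (∂f/∂x_i) dx_i = (1) dx + (0) dy + (0) dz.
Step 2: Apply d again. Using the 1-form formula, the coefficient of dx ∧ dy in d(df) is ∂^2 f/∂x ∂y - ∂^2 f/∂y ∂x = (0) - (0) = 0 (equality of mixed partials for smooth f).
Similarly for dx ∧ dz and dy ∧ dz — all coefficients vanish. So d(df) = 0.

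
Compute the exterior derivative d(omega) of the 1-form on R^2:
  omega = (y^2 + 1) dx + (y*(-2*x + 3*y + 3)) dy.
d(omega) = (-4*y) dx ∧ dy

For a 1-form omega = sum_i f_i dx_i, the exterior derivative is
  d(omega) = sum_{i < j} (∂f_j/∂x_i - ∂f_i/∂x_j) dx_i ∧ dx_j.
  coefficient of dx ∧ dy: ∂f_2/∂x - ∂f_1/∂y = ∂(y*(-2*x + 3*y + 3))/∂x - ∂(y^2 + 1)/∂y = -4*y
Assembling: d(omega) = (-4*y) dx ∧ dy.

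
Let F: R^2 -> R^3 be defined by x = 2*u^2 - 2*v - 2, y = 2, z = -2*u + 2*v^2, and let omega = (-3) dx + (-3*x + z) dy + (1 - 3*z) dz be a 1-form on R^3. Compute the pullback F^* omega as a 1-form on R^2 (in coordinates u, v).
F^* omega = (-24*u + 12*v^2 - 2) du + (24*u*v - 24*v^3 + 4*v + 6) dv

Using F^*(f dg) = (f ∘ F) d(g ∘ F), substitute each coordinate x_i by F_i(u, v) in f_i, and replace dx_i by d F_i = (∂F_i/∂u) du + (∂F_i/∂v) dv.
  For the x component: f_1(F) = -3; d F_1 = (4*u) du + (-2) dv
  For the y component: f_2(F) = -6*u^2 - 2*u + 2*v^2 + 6*v + 6; d F_2 = (0) du + (0) dv
  For the z component: f_3(F) = 6*u - 6*v^2 + 1; d F_3 = (-2) du + (4*v) dv
Combining and collecting du, dv coefficients:
  coeff of du: -24*u + 12*v^2 - 2
  coeff of dv: 24*u*v - 24*v^3 + 4*v + 6
F^* omega = (-24*u + 12*v^2 - 2) du + (24*u*v - 24*v^3 + 4*v + 6) dv.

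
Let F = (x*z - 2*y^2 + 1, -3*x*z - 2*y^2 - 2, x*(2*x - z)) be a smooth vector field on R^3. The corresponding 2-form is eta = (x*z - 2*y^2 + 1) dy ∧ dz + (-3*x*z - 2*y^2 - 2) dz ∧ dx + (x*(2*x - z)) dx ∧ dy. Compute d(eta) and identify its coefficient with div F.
d(eta) = (-x - 4*y + z) dx ∧ dy ∧ dz; div F = -x - 4*y + z

For a 2-form in R^3 of the form above, applying d gives a 3-form with coefficient ∂P/∂x + ∂Q/∂y + ∂R/∂z:
  ∂P/∂x = z
  ∂Q/∂y = -4*y
  ∂R/∂z = -x
Sum = -x - 4*y + z, which is exactly div F.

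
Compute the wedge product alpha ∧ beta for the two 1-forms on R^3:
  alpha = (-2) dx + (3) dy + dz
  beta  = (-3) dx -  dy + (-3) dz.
alpha ∧ beta = (11) dx ∧ dy + (9) dx ∧ dz + (-8) dy ∧ dz

Distribute the wedge, using dx_i ∧ dx_j = -dx_j ∧ dx_i and dx_i ∧ dx_i = 0. For each pair (i, j) with i < j, the coefficient of dx_i ∧ dx_j in alpha ∧ beta is (alpha_i * beta_j - alpha_j * beta_i). Collecting: alpha ∧ beta = (11) dx ∧ dy + (9) dx ∧ dz + (-8) dy ∧ dz.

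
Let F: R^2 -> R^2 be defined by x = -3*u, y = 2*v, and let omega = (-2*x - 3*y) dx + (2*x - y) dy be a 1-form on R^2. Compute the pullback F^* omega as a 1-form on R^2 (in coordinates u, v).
F^* omega = (-18*u + 18*v) du + (-12*u - 4*v) dv

Using F^*(f dg) = (f ∘ F) d(g ∘ F), substitute each coordinate x_i by F_i(u, v) in f_i, and replace dx_i by d F_i = (∂F_i/∂u) du + (∂F_i/∂v) dv.
  For the x component: f_1(F) = 6*u - 6*v; d F_1 = (-3) du + (0) dv
  For the y component: f_2(F) = -6*u - 2*v; d F_2 = (0) du + (2) dv
Combining and collecting du, dv coefficients:
  coeff of du: -18*u + 18*v
  coeff of dv: -12*u - 4*v
F^* omega = (-18*u + 18*v) du + (-12*u - 4*v) dv.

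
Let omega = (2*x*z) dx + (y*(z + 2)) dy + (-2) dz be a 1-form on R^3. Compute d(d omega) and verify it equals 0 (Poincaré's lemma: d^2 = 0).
d(d omega) = 0

Step 1: d omega = sum_{i<j} (∂f_j/∂x_i - ∂f_i/∂x_j) dx_i ∧ dx_j:
  coeff of dx ∧ dy: 0
  coeff of dx ∧ dz: -2*x
  coeff of dy ∧ dz: -y
Step 2: Apply d again to each 2-form coefficient. The only possible 3-form in R^3 is dx ∧ dy ∧ dz, with coefficient
  ∂(coeff of dy∧dz)/∂x - ∂(coeff of dx∧dz)/∂y + ∂(coeff of dx∧dy)/∂z
  = ∂/∂x (-y) - ∂/∂y (-2*x) + ∂/∂z (0).
Each of these terms simplifies to sums of mixed partials that cancel in pairs. The result is 0 (by equality of mixed partials for smooth functions — Schwarz / Clairaut).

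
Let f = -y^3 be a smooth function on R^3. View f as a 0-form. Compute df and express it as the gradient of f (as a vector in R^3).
df = (0) dx + (-3*y^2) dy + (0) dz; grad f = (0, -3*y^2, 0)

For a 0-form f, d f = (∂f/∂x) dx + (∂f/∂y) dy + (∂f/∂z) dz. The components of the vector representation are exactly the entries of grad f in Cartesian coordinates:
  ∂f/∂x = 0
  ∂f/∂y = -3*y^2
  ∂f/∂z = 0.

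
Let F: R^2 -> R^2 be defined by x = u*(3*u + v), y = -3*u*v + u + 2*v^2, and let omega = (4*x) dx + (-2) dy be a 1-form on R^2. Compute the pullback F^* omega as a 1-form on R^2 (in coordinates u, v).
F^* omega = (72*u^3 + 36*u^2*v + 4*u*v^2 + 6*v - 2) du + (12*u^3 + 4*u^2*v + 6*u - 8*v) dv

Using F^*(f dg) = (f ∘ F) d(g ∘ F), substitute each coordinate x_i by F_i(u, v) in f_i, and replace dx_i by d F_i = (∂F_i/∂u) du + (∂F_i/∂v) dv.
  For the x component: f_1(F) = 4*u*(3*u + v); d F_1 = (6*u + v) du + (u) dv
  For the y component: f_2(F) = -2; d F_2 = (1 - 3*v) du + (-3*u + 4*v) dv
Combining and collecting du, dv coefficients:
  coeff of du: 72*u^3 + 36*u^2*v + 4*u*v^2 + 6*v - 2
  coeff of dv: 12*u^3 + 4*u^2*v + 6*u - 8*v
F^* omega = (72*u^3 + 36*u^2*v + 4*u*v^2 + 6*v - 2) du + (12*u^3 + 4*u^2*v + 6*u - 8*v) dv.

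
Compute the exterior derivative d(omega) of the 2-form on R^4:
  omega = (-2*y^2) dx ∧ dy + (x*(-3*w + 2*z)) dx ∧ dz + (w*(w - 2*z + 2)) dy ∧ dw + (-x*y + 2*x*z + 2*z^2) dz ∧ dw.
d(omega) = (-3*x - y + 2*z) dx ∧ dz ∧ dw + (2*w - x) dy ∧ dz ∧ dw

For a 2-form omega = sum_{i<j} g_{ij} dx_i ∧ dx_j, the exterior derivative is
  d(omega) = sum_{i<j} d(g_{ij}) ∧ dx_i ∧ dx_j = sum_{i<j, k} (∂g_{ij}/∂x_k) dx_k ∧ dx_i ∧ dx_j.
Expand each term, using dx_k ∧ dx_i ∧ dx_j = sgn(permutation) dx_{(a)} ∧ dx_{(b)} ∧ dx_{(c)} with (a < b < c) sorted:
  d(x*(-3*w + 2*z)) includes (∂/∂w)(x*(-3*w + 2*z)) dw = (-3*x) dw, which multiplied by dx ∧ dz gives (-3*x) dx ∧ dz ∧ dw
  d(w*(w - 2*z + 2)) includes (∂/∂z)(w*(w - 2*z + 2)) dz = (-2*w) dz, which multiplied by dy ∧ dw gives (2*w) dy ∧ dz ∧ dw
  d(-x*y + 2*x*z + 2*z^2) includes (∂/∂x)(-x*y + 2*x*z + 2*z^2) dx = (-y + 2*z) dx, which multiplied by dz ∧ dw gives (-y + 2*z) dx ∧ dz ∧ dw
  d(-x*y + 2*x*z + 2*z^2) includes (∂/∂y)(-x*y + 2*x*z + 2*z^2) dy = (-x) dy, which multiplied by dz ∧ dw gives (-x) dy ∧ dz ∧ dw
Collecting like 3-forms: d(omega) = (-3*x - y + 2*z) dx ∧ dz ∧ dw + (2*w - x) dy ∧ dz ∧ dw.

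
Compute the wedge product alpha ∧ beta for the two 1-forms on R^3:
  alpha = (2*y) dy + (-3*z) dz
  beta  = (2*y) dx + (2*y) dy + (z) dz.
alpha ∧ beta = (-4*y^2) dx ∧ dy + (8*y*z) dy ∧ dz + (6*y*z) dx ∧ dz

Distribute the wedge, using dx_i ∧ dx_j = -dx_j ∧ dx_i and dx_i ∧ dx_i = 0. For each pair (i, j) with i < j, the coefficient of dx_i ∧ dx_j in alpha ∧ beta is (alpha_i * beta_j - alpha_j * beta_i). Collecting: alpha ∧ beta = (-4*y^2) dx ∧ dy + (8*y*z) dy ∧ dz + (6*y*z) dx ∧ dz.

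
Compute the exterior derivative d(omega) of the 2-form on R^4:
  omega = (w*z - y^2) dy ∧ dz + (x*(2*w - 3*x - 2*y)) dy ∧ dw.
d(omega) = (z) dy ∧ dz ∧ dw + (2*w - 6*x - 2*y) dx ∧ dy ∧ dw

For a 2-form omega = sum_{i<j} g_{ij} dx_i ∧ dx_j, the exterior derivative is
  d(omega) = sum_{i<j} d(g_{ij}) ∧ dx_i ∧ dx_j = sum_{i<j, k} (∂g_{ij}/∂x_k) dx_k ∧ dx_i ∧ dx_j.
Expand each term, using dx_k ∧ dx_i ∧ dx_j = sgn(permutation) dx_{(a)} ∧ dx_{(b)} ∧ dx_{(c)} with (a < b < c) sorted:
  d(w*z - y^2) includes (∂/∂w)(w*z - y^2) dw = (z) dw, which multiplied by dy ∧ dz gives (z) dy ∧ dz ∧ dw
  d(x*(2*w - 3*x - 2*y)) includes (∂/∂x)(x*(2*w - 3*x - 2*y)) dx = (2*w - 6*x - 2*y) dx, which multiplied by dy ∧ dw gives (2*w - 6*x - 2*y) dx ∧ dy ∧ dw
Collecting like 3-forms: d(omega) = (z) dy ∧ dz ∧ dw + (2*w - 6*x - 2*y) dx ∧ dy ∧ dw.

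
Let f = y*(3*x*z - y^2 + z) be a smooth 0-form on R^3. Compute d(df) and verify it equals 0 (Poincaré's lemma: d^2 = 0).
d(df) = 0

Step 1: df = sum_i (∂f/∂x_i) dx_i = (3*y*z) dx + (3*x*z - 3*y^2 + z) dy + (y*(3*x + 1)) dz.
Step 2: Apply d again. Using the 1-form formula, the coefficient of dx ∧ dy in d(df) is ∂^2 f/∂x ∂y - ∂^2 f/∂y ∂x = (3*z) - (3*z) = 0 (equality of mixed partials for smooth f).
Similarly for dx ∧ dz and dy ∧ dz — all coefficients vanish. So d(df) = 0.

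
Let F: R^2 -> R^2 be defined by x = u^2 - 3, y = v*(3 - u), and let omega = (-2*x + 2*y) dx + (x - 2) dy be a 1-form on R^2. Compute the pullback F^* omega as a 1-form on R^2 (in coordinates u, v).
F^* omega = (-4*u^3 - 5*u^2*v + 12*u*v + 12*u + 5*v) du + (-u^3 + 3*u^2 + 5*u - 15) dv

Using F^*(f dg) = (f ∘ F) d(g ∘ F), substitute each coordinate x_i by F_i(u, v) in f_i, and replace dx_i by d F_i = (∂F_i/∂u) du + (∂F_i/∂v) dv.
  For the x component: f_1(F) = -2*u^2 - 2*u*v + 6*v + 6; d F_1 = (2*u) du + (0) dv
  For the y component: f_2(F) = u^2 - 5; d F_2 = (-v) du + (3 - u) dv
Combining and collecting du, dv coefficients:
  coeff of du: -4*u^3 - 5*u^2*v + 12*u*v + 12*u + 5*v
  coeff of dv: -u^3 + 3*u^2 + 5*u - 15
F^* omega = (-4*u^3 - 5*u^2*v + 12*u*v + 12*u + 5*v) du + (-u^3 + 3*u^2 + 5*u - 15) dv.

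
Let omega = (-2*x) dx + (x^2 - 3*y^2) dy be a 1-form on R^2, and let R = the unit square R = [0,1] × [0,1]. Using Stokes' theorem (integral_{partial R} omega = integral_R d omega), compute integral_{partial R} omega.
integral_(partial R) omega = 1

Stokes: integral_partial_R omega = integral_R d omega with d omega = (∂Q/∂x - ∂P/∂y) dx ∧ dy.
  ∂Q/∂x = 2*x
  ∂P/∂y = 0
  integrand = ∂Q/∂x - ∂P/∂y = 2*x.
Integrating over R: integral_0^1 integral_0^1 (2*x) dx dy = 1.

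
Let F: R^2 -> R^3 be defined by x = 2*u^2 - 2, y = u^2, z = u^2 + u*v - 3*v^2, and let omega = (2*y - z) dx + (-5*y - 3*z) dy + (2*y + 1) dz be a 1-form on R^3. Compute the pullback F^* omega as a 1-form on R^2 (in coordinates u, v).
F^* omega = (-8*u^3 - 8*u^2*v + 30*u*v^2 + 2*u + v) du + (2*u^3 - 12*u^2*v + u - 6*v) dv

Using F^*(f dg) = (f ∘ F) d(g ∘ F), substitute each coordinate x_i by F_i(u, v) in f_i, and replace dx_i by d F_i = (∂F_i/∂u) du + (∂F_i/∂v) dv.
  For the x component: f_1(F) = u^2 - u*v + 3*v^2; d F_1 = (4*u) du + (0) dv
  For the y component: f_2(F) = -8*u^2 - 3*u*v + 9*v^2; d F_2 = (2*u) du + (0) dv
  For the z component: f_3(F) = 2*u^2 + 1; d F_3 = (2*u + v) du + (u - 6*v) dv
Combining and collecting du, dv coefficients:
  coeff of du: -8*u^3 - 8*u^2*v + 30*u*v^2 + 2*u + v
  coeff of dv: 2*u^3 - 12*u^2*v + u - 6*v
F^* omega = (-8*u^3 - 8*u^2*v + 30*u*v^2 + 2*u + v) du + (2*u^3 - 12*u^2*v + u - 6*v) dv.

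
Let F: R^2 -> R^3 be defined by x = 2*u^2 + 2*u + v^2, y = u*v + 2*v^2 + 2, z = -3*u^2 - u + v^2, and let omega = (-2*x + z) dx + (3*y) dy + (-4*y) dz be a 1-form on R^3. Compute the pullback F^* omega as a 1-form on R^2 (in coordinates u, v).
F^* omega = (-28*u^3 + 24*u^2*v - 34*u^2 + 47*u*v^2 + 4*u*v + 38*u + 6*v^3 + 6*v^2 + 6*v + 8) du + (-11*u^2*v + 10*u*v^2 - 10*u*v + 6*u + 6*v^3 + 8*v) dv

Using F^*(f dg) = (f ∘ F) d(g ∘ F), substitute each coordinate x_i by F_i(u, v) in f_i, and replace dx_i by d F_i = (∂F_i/∂u) du + (∂F_i/∂v) dv.
  For the x component: f_1(F) = -7*u^2 - 5*u - v^2; d F_1 = (4*u + 2) du + (2*v) dv
  For the y component: f_2(F) = 3*u*v + 6*v^2 + 6; d F_2 = (v) du + (u + 4*v) dv
  For the z component: f_3(F) = -4*u*v - 8*v^2 - 8; d F_3 = (-6*u - 1) du + (2*v) dv
Combining and collecting du, dv coefficients:
  coeff of du: -28*u^3 + 24*u^2*v - 34*u^2 + 47*u*v^2 + 4*u*v + 38*u + 6*v^3 + 6*v^2 + 6*v + 8
  coeff of dv: -11*u^2*v + 10*u*v^2 - 10*u*v + 6*u + 6*v^3 + 8*v
F^* omega = (-28*u^3 + 24*u^2*v - 34*u^2 + 47*u*v^2 + 4*u*v + 38*u + 6*v^3 + 6*v^2 + 6*v + 8) du + (-11*u^2*v + 10*u*v^2 - 10*u*v + 6*u + 6*v^3 + 8*v) dv.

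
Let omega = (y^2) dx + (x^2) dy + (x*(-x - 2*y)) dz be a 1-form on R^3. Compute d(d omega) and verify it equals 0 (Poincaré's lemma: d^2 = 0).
d(d omega) = 0

Step 1: d omega = sum_{i<j} (∂f_j/∂x_i - ∂f_i/∂x_j) dx_i ∧ dx_j:
  coeff of dx ∧ dy: 2*x - 2*y
  coeff of dx ∧ dz: -2*x - 2*y
  coeff of dy ∧ dz: -2*x
Step 2: Apply d again to each 2-form coefficient. The only possible 3-form in R^3 is dx ∧ dy ∧ dz, with coefficient
  ∂(coeff of dy∧dz)/∂x - ∂(coeff of dx∧dz)/∂y + ∂(coeff of dx∧dy)/∂z
  = ∂/∂x (-2*x) - ∂/∂y (-2*x - 2*y) + ∂/∂z (2*x - 2*y).
Each of these terms simplifies to sums of mixed partials that cancel in pairs. The result is 0 (by equality of mixed partials for smooth functions — Schwarz / Clairaut).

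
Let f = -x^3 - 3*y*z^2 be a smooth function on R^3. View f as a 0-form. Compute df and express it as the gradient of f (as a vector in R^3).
df = (-3*x^2) dx + (-3*z^2) dy + (-6*y*z) dz; grad f = (-3*x^2, -3*z^2, -6*y*z)

For a 0-form f, d f = (∂f/∂x) dx + (∂f/∂y) dy + (∂f/∂z) dz. The components of the vector representation are exactly the entries of grad f in Cartesian coordinates:
  ∂f/∂x = -3*x^2
  ∂f/∂y = -3*z^2
  ∂f/∂z = -6*y*z.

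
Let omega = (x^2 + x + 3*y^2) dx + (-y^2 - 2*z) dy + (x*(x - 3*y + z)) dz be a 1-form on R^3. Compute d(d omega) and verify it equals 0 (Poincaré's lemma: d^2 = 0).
d(d omega) = 0

Step 1: d omega = sum_{i<j} (∂f_j/∂x_i - ∂f_i/∂x_j) dx_i ∧ dx_j:
  coeff of dx ∧ dy: -6*y
  coeff of dx ∧ dz: 2*x - 3*y + z
  coeff of dy ∧ dz: 2 - 3*x
Step 2: Apply d again to each 2-form coefficient. The only possible 3-form in R^3 is dx ∧ dy ∧ dz, with coefficient
  ∂(coeff of dy∧dz)/∂x - ∂(coeff of dx∧dz)/∂y + ∂(coeff of dx∧dy)/∂z
  = ∂/∂x (2 - 3*x) - ∂/∂y (2*x - 3*y + z) + ∂/∂z (-6*y).
Each of these terms simplifies to sums of mixed partials that cancel in pairs. The result is 0 (by equality of mixed partials for smooth functions — Schwarz / Clairaut).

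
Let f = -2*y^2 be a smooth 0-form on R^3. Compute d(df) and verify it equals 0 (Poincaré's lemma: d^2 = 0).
d(df) = 0

Step 1: df = sum_i (∂f/∂x_i) dx_i = (0) dx + (-4*y) dy + (0) dz.
Step 2: Apply d again. Using the 1-form formula, the coefficient of dx ∧ dy in d(df) is ∂^2 f/∂x ∂y - ∂^2 f/∂y ∂x = (0) - (0) = 0 (equality of mixed partials for smooth f).
Similarly for dx ∧ dz and dy ∧ dz — all coefficients vanish. So d(df) = 0.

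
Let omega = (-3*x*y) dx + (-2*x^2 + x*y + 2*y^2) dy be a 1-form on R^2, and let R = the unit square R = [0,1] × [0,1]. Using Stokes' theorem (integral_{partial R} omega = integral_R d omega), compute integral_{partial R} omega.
integral_(partial R) omega = 0

Stokes: integral_partial_R omega = integral_R d omega with d omega = (∂Q/∂x - ∂P/∂y) dx ∧ dy.
  ∂Q/∂x = -4*x + y
  ∂P/∂y = -3*x
  integrand = ∂Q/∂x - ∂P/∂y = -x + y.
Integrating over R: integral_0^1 integral_0^1 (-x + y) dx dy = 0.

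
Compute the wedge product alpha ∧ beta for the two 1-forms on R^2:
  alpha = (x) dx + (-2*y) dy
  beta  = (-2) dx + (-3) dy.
alpha ∧ beta = (-3*x - 4*y) dx ∧ dy

Distribute the wedge, using dx_i ∧ dx_j = -dx_j ∧ dx_i and dx_i ∧ dx_i = 0. For each pair (i, j) with i < j, the coefficient of dx_i ∧ dx_j in alpha ∧ beta is (alpha_i * beta_j - alpha_j * beta_i). Collecting: alpha ∧ beta = (-3*x - 4*y) dx ∧ dy.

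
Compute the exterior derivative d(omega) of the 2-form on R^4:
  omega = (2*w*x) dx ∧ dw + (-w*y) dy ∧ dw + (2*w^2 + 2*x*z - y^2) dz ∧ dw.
d(omega) = (2*z) dx ∧ dz ∧ dw + (-2*y) dy ∧ dz ∧ dw

For a 2-form omega = sum_{i<j} g_{ij} dx_i ∧ dx_j, the exterior derivative is
  d(omega) = sum_{i<j} d(g_{ij}) ∧ dx_i ∧ dx_j = sum_{i<j, k} (∂g_{ij}/∂x_k) dx_k ∧ dx_i ∧ dx_j.
Expand each term, using dx_k ∧ dx_i ∧ dx_j = sgn(permutation) dx_{(a)} ∧ dx_{(b)} ∧ dx_{(c)} with (a < b < c) sorted:
  d(2*w^2 + 2*x*z - y^2) includes (∂/∂x)(2*w^2 + 2*x*z - y^2) dx = (2*z) dx, which multiplied by dz ∧ dw gives (2*z) dx ∧ dz ∧ dw
  d(2*w^2 + 2*x*z - y^2) includes (∂/∂y)(2*w^2 + 2*x*z - y^2) dy = (-2*y) dy, which multiplied by dz ∧ dw gives (-2*y) dy ∧ dz ∧ dw
Collecting like 3-forms: d(omega) = (2*z) dx ∧ dz ∧ dw + (-2*y) dy ∧ dz ∧ dw.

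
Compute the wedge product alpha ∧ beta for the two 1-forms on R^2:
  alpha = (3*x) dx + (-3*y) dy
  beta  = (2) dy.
alpha ∧ beta = (6*x) dx ∧ dy

Distribute the wedge, using dx_i ∧ dx_j = -dx_j ∧ dx_i and dx_i ∧ dx_i = 0. For each pair (i, j) with i < j, the coefficient of dx_i ∧ dx_j in alpha ∧ beta is (alpha_i * beta_j - alpha_j * beta_i). Collecting: alpha ∧ beta = (6*x) dx ∧ dy.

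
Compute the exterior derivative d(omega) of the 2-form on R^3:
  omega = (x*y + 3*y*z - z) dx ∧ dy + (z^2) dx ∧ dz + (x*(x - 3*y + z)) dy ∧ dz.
d(omega) = (2*x + z - 1) dx ∧ dy ∧ dz

For a 2-form omega = sum_{i<j} g_{ij} dx_i ∧ dx_j, the exterior derivative is
  d(omega) = sum_{i<j} d(g_{ij}) ∧ dx_i ∧ dx_j = sum_{i<j, k} (∂g_{ij}/∂x_k) dx_k ∧ dx_i ∧ dx_j.
Expand each term, using dx_k ∧ dx_i ∧ dx_j = sgn(permutation) dx_{(a)} ∧ dx_{(b)} ∧ dx_{(c)} with (a < b < c) sorted:
  d(x*y + 3*y*z - z) includes (∂/∂z)(x*y + 3*y*z - z) dz = (3*y - 1) dz, which multiplied by dx ∧ dy gives (3*y - 1) dx ∧ dy ∧ dz
  d(x*(x - 3*y + z)) includes (∂/∂x)(x*(x - 3*y + z)) dx = (2*x - 3*y + z) dx, which multiplied by dy ∧ dz gives (2*x - 3*y + z) dx ∧ dy ∧ dz
Collecting like 3-forms: d(omega) = (2*x + z - 1) dx ∧ dy ∧ dz.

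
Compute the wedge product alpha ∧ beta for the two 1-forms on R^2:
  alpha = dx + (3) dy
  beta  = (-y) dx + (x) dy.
alpha ∧ beta = (x + 3*y) dx ∧ dy

Distribute the wedge, using dx_i ∧ dx_j = -dx_j ∧ dx_i and dx_i ∧ dx_i = 0. For each pair (i, j) with i < j, the coefficient of dx_i ∧ dx_j in alpha ∧ beta is (alpha_i * beta_j - alpha_j * beta_i). Collecting: alpha ∧ beta = (x + 3*y) dx ∧ dy.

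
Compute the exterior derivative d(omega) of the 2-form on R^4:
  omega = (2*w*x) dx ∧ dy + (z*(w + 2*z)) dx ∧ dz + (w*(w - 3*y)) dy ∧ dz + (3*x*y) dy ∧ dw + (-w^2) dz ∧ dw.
d(omega) = (2*x + 3*y) dx ∧ dy ∧ dw + (z) dx ∧ dz ∧ dw + (2*w - 3*y) dy ∧ dz ∧ dw

For a 2-form omega = sum_{i<j} g_{ij} dx_i ∧ dx_j, the exterior derivative is
  d(omega) = sum_{i<j} d(g_{ij}) ∧ dx_i ∧ dx_j = sum_{i<j, k} (∂g_{ij}/∂x_k) dx_k ∧ dx_i ∧ dx_j.
Expand each term, using dx_k ∧ dx_i ∧ dx_j = sgn(permutation) dx_{(a)} ∧ dx_{(b)} ∧ dx_{(c)} with (a < b < c) sorted:
  d(2*w*x) includes (∂/∂w)(2*w*x) dw = (2*x) dw, which multiplied by dx ∧ dy gives (2*x) dx ∧ dy ∧ dw
  d(z*(w + 2*z)) includes (∂/∂w)(z*(w + 2*z)) dw = (z) dw, which multiplied by dx ∧ dz gives (z) dx ∧ dz ∧ dw
  d(w*(w - 3*y)) includes (∂/∂w)(w*(w - 3*y)) dw = (2*w - 3*y) dw, which multiplied by dy ∧ dz gives (2*w - 3*y) dy ∧ dz ∧ dw
  d(3*x*y) includes (∂/∂x)(3*x*y) dx = (3*y) dx, which multiplied by dy ∧ dw gives (3*y) dx ∧ dy ∧ dw
Collecting like 3-forms: d(omega) = (2*x + 3*y) dx ∧ dy ∧ dw + (z) dx ∧ dz ∧ dw + (2*w - 3*y) dy ∧ dz ∧ dw.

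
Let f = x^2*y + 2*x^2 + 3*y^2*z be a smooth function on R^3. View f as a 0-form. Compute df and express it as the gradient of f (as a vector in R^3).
df = (2*x*(y + 2)) dx + (x^2 + 6*y*z) dy + (3*y^2) dz; grad f = (2*x*(y + 2), x^2 + 6*y*z, 3*y^2)

For a 0-form f, d f = (∂f/∂x) dx + (∂f/∂y) dy + (∂f/∂z) dz. The components of the vector representation are exactly the entries of grad f in Cartesian coordinates:
  ∂f/∂x = 2*x*(y + 2)
  ∂f/∂y = x^2 + 6*y*z
  ∂f/∂z = 3*y^2.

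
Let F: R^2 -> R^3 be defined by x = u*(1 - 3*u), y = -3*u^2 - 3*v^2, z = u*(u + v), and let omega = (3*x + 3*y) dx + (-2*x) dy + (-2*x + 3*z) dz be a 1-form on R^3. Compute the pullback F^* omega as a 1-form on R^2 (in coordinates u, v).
F^* omega = (90*u^3 + 15*u^2*v - 28*u^2 + 57*u*v^2 - 2*u*v + 3*u - 9*v^2) du + (u*(9*u^2 - 33*u*v - 2*u + 12*v)) dv

Using F^*(f dg) = (f ∘ F) d(g ∘ F), substitute each coordinate x_i by F_i(u, v) in f_i, and replace dx_i by d F_i = (∂F_i/∂u) du + (∂F_i/∂v) dv.
  For the x component: f_1(F) = -18*u^2 + 3*u - 9*v^2; d F_1 = (1 - 6*u) du + (0) dv
  For the y component: f_2(F) = 2*u*(3*u - 1); d F_2 = (-6*u) du + (-6*v) dv
  For the z component: f_3(F) = u*(9*u + 3*v - 2); d F_3 = (2*u + v) du + (u) dv
Combining and collecting du, dv coefficients:
  coeff of du: 90*u^3 + 15*u^2*v - 28*u^2 + 57*u*v^2 - 2*u*v + 3*u - 9*v^2
  coeff of dv: u*(9*u^2 - 33*u*v - 2*u + 12*v)
F^* omega = (90*u^3 + 15*u^2*v - 28*u^2 + 57*u*v^2 - 2*u*v + 3*u - 9*v^2) du + (u*(9*u^2 - 33*u*v - 2*u + 12*v)) dv.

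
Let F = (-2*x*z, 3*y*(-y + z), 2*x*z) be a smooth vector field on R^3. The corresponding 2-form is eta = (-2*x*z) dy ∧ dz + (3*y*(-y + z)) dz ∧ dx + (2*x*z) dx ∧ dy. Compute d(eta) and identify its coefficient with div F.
d(eta) = (2*x - 6*y + z) dx ∧ dy ∧ dz; div F = 2*x - 6*y + z

For a 2-form in R^3 of the form above, applying d gives a 3-form with coefficient ∂P/∂x + ∂Q/∂y + ∂R/∂z:
  ∂P/∂x = -2*z
  ∂Q/∂y = -6*y + 3*z
  ∂R/∂z = 2*x
Sum = 2*x - 6*y + z, which is exactly div F.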